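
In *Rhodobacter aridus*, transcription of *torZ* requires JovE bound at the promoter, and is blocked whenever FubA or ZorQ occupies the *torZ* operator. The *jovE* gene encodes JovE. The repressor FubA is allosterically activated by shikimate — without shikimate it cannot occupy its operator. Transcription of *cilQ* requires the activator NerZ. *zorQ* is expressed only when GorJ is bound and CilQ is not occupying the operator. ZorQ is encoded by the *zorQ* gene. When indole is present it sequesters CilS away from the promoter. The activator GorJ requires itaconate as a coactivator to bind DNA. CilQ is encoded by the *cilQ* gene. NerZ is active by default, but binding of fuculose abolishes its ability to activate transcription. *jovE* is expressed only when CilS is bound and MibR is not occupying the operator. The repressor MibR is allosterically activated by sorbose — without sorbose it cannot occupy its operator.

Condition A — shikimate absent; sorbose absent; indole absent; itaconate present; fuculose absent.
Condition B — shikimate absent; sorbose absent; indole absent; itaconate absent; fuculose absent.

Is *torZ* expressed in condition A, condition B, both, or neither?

both

Condition A:
Shikimate is absent, so FubA is inactive.
Sorbose is absent, so MibR is inactive.
Indole is absent, so CilS is active.
No repressor is bound and CilS is active, so *jovE* is transcribed.
So JovE is produced and active.
Itaconate is present, so GorJ is active.
Fuculose is absent, so NerZ is active.
No repressor is bound and NerZ is active, so *cilQ* is transcribed.
So CilQ is produced and active.
With repressor CilQ bound, *zorQ* is not transcribed.
So ZorQ is not produced.
No repressor is bound and JovE is active, so *torZ* is transcribed.
→ *torZ* is ON in A.
Condition B:
Shikimate is absent, so FubA is inactive.
Sorbose is absent, so MibR is inactive.
Indole is absent, so CilS is active.
No repressor is bound and CilS is active, so *jovE* is transcribed.
So JovE is produced and active.
Itaconate is absent, so GorJ is inactive.
Fuculose is absent, so NerZ is active.
No repressor is bound and NerZ is active, so *cilQ* is transcribed.
So CilQ is produced and active.
With repressor CilQ bound, *zorQ* is not transcribed.
So ZorQ is not produced.
No repressor is bound and JovE is active, so *torZ* is transcribed.
→ *torZ* is ON in B.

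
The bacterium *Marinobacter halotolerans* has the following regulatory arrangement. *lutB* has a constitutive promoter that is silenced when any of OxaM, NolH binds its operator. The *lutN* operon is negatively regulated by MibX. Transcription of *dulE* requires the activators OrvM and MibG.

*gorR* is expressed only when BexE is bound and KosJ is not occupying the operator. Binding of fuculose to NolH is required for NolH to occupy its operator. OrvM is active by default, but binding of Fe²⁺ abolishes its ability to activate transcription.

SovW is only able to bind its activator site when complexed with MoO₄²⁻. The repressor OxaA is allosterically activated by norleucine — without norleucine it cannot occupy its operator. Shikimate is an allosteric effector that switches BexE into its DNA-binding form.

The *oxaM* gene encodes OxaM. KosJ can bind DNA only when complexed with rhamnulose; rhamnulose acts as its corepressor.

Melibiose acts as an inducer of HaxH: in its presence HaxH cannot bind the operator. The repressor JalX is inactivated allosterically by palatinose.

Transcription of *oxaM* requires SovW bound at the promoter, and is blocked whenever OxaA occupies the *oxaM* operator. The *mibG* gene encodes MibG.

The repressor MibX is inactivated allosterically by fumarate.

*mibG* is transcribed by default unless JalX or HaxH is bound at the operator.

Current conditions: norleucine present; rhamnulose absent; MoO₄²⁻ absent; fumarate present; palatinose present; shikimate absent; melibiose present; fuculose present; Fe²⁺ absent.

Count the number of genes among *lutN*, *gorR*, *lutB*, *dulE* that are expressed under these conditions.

Fumarate is present, so MibX is inactive.
With no repressor bound, *lutN* is transcribed.
→ *lutN* is ON.
Shikimate is absent, so BexE is inactive.
Rhamnulose is absent, so KosJ is inactive.
Required activator BexE is absent, so *gorR* is not transcribed.
→ *gorR* is OFF.
Norleucine is present, so OxaA is active.
MoO₄²⁻ is absent, so SovW is inactive.
With repressor OxaA bound, *oxaM* is not transcribed.
So OxaM is not produced.
Fuculose is present, so NolH is active.
With repressor NolH bound, *lutB* is not transcribed.
→ *lutB* is OFF.
Fe²⁺ is absent, so OrvM is active.
Palatinose is present, so JalX is inactive.
Melibiose is present, so HaxH is inactive.
With no repressor bound, *mibG* is transcribed.
So MibG is produced and active.
No repressor is bound and OrvM and MibG are active, so *dulE* is transcribed.
→ *dulE* is ON.
2 of the 4 genes are transcribed.

2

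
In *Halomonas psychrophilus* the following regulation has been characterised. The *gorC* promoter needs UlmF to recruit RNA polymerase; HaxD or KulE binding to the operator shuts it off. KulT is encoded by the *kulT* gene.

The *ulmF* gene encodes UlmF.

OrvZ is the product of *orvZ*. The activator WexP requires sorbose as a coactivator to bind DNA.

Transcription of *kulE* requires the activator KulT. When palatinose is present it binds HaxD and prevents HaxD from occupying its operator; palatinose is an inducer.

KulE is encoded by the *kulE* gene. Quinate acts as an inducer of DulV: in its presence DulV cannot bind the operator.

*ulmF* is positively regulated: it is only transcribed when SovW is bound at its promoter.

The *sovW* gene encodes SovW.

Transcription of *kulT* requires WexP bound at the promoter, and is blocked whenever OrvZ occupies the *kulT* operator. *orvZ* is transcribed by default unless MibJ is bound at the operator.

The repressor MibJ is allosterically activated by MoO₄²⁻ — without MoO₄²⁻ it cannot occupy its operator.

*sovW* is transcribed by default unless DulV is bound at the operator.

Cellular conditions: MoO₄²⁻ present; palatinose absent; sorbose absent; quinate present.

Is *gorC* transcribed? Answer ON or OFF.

Palatinose is absent, so HaxD is active.
Sorbose is absent, so WexP is inactive.
MoO₄²⁻ is present, so MibJ is active.
With repressor MibJ bound, *orvZ* is not transcribed.
So OrvZ is not produced.
Required activator WexP is absent, so *kulT* is not transcribed.
So KulT is not produced.
Required activator KulT is absent, so *kulE* is not transcribed.
So KulE is not produced.
Quinate is present, so DulV is inactive.
With no repressor bound, *sovW* is transcribed.
So SovW is produced and active.
No repressor is bound and SovW is active, so *ulmF* is transcribed.
So UlmF is produced and active.
With repressor HaxD bound, *gorC* is not transcribed.

OFF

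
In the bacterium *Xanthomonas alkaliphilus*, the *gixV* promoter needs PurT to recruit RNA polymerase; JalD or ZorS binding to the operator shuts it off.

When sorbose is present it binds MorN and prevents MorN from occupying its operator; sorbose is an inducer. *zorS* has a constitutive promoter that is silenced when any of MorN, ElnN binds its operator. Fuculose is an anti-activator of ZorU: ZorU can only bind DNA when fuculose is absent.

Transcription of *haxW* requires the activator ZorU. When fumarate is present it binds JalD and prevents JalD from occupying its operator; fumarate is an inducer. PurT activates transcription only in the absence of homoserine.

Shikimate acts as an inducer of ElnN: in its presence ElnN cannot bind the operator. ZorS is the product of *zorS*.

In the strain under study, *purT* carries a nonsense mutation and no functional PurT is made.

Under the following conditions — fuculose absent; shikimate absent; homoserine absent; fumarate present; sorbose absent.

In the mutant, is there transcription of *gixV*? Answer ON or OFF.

OFF

Fumarate is present, so JalD is inactive.
PurT is non-functional in this strain, so it has no effect.
Sorbose is absent, so MorN is active.
Shikimate is absent, so ElnN is active.
With repressor MorN bound, *zorS* is not transcribed.
So ZorS is not produced.
Required activator PurT is absent, so *gixV* is not transcribed.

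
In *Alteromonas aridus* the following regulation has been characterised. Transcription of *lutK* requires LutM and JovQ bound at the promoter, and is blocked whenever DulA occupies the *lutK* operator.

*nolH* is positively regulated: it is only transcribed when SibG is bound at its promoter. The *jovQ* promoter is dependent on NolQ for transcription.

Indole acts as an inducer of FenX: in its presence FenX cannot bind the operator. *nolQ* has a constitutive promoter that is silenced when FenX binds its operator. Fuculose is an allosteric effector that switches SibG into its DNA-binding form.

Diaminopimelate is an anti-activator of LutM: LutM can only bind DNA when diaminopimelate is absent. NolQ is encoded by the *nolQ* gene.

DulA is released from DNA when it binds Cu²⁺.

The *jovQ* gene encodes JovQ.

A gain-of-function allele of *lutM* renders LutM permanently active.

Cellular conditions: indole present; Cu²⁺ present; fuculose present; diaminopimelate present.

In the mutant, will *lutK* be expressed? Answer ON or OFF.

LutM is constitutively active in this strain.
Cu²⁺ is present, so DulA is inactive.
Indole is present, so FenX is inactive.
With no repressor bound, *nolQ* is transcribed.
So NolQ is produced and active.
No repressor is bound and NolQ is active, so *jovQ* is transcribed.
So JovQ is produced and active.
No repressor is bound and LutM and JovQ are active, so *lutK* is transcribed.

ON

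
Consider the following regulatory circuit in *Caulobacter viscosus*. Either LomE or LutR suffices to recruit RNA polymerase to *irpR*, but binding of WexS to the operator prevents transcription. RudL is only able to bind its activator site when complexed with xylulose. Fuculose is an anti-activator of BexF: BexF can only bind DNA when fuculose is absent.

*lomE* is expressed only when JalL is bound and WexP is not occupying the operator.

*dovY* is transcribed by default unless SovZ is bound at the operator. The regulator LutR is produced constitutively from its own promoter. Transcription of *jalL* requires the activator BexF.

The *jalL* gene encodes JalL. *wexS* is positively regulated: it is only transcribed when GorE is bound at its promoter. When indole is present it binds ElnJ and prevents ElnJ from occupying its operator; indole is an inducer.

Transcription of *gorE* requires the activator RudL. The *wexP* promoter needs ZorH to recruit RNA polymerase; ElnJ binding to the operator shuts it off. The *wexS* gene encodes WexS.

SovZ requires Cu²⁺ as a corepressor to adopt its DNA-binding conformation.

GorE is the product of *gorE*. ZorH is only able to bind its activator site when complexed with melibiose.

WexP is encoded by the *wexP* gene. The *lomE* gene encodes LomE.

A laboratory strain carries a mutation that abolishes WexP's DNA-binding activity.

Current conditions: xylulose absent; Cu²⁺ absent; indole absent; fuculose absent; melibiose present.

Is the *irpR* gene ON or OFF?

ON

Xylulose is absent, so RudL is inactive.
Required activator RudL is absent, so *gorE* is not transcribed.
So GorE is not produced.
Required activator GorE is absent, so *wexS* is not transcribed.
So WexS is not produced.
WexP is non-functional in this strain, so it has no effect.
Fuculose is absent, so BexF is active.
No repressor is bound and BexF is active, so *jalL* is transcribed.
So JalL is produced and active.
No repressor is bound and JalL is active, so *lomE* is transcribed.
So LomE is produced and active.
LutR is produced constitutively and is active.
Activator LomE is present, so *irpR* is transcribed.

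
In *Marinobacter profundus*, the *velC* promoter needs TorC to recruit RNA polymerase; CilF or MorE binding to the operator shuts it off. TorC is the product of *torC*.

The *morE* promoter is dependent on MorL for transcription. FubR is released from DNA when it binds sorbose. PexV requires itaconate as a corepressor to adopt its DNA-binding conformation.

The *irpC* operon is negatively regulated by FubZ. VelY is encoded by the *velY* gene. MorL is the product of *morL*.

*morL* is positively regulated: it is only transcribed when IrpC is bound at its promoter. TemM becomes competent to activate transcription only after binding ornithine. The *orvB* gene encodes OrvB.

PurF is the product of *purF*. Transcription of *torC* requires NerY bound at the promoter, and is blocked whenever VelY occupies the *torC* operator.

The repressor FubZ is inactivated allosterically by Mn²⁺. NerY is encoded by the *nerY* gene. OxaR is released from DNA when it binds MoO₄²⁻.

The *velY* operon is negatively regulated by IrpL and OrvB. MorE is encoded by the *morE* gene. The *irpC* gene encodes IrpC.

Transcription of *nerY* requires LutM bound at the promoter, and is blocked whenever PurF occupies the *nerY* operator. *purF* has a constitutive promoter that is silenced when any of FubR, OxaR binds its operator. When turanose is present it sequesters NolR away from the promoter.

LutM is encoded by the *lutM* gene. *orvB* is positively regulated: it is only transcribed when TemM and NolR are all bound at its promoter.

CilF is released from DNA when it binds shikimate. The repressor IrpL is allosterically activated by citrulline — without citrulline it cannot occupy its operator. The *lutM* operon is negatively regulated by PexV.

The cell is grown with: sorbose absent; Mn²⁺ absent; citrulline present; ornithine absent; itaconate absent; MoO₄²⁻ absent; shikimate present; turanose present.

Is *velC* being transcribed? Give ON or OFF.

ON

Shikimate is present, so CilF is inactive.
Citrulline is present, so IrpL is active.
Ornithine is absent, so TemM is inactive.
Turanose is present, so NolR is inactive.
Required activator TemM is absent, so *orvB* is not transcribed.
So OrvB is not produced.
With repressor IrpL bound, *velY* is not transcribed.
So VelY is not produced.
Sorbose is absent, so FubR is active.
MoO₄²⁻ is absent, so OxaR is active.
With repressor FubR bound, *purF* is not transcribed.
So PurF is not produced.
Itaconate is absent, so PexV is inactive.
With no repressor bound, *lutM* is transcribed.
So LutM is produced and active.
No repressor is bound and LutM is active, so *nerY* is transcribed.
So NerY is produced and active.
No repressor is bound and NerY is active, so *torC* is transcribed.
So TorC is produced and active.
Mn²⁺ is absent, so FubZ is active.
With repressor FubZ bound, *irpC* is not transcribed.
So IrpC is not produced.
Required activator IrpC is absent, so *morL* is not transcribed.
So MorL is not produced.
Required activator MorL is absent, so *morE* is not transcribed.
So MorE is not produced.
No repressor is bound and TorC is active, so *velC* is transcribed.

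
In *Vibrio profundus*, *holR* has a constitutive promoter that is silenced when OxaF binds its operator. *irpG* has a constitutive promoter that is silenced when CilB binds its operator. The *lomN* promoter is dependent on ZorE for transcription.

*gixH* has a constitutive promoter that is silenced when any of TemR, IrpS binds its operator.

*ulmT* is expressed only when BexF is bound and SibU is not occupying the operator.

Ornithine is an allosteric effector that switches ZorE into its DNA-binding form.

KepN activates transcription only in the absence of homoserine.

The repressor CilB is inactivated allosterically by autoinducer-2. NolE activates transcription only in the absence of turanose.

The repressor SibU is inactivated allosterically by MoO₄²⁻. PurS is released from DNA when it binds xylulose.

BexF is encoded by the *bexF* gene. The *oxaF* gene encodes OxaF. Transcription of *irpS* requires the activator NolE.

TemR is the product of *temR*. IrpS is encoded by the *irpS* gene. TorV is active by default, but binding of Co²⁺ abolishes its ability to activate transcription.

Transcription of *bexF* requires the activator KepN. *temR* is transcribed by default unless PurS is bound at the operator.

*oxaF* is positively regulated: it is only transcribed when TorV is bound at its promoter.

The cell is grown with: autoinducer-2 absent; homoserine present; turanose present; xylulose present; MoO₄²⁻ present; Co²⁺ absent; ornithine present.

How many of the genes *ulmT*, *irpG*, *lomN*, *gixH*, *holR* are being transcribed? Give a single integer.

MoO₄²⁻ is present, so SibU is inactive.
Homoserine is present, so KepN is inactive.
Required activator KepN is absent, so *bexF* is not transcribed.
So BexF is not produced.
Required activator BexF is absent, so *ulmT* is not transcribed.
→ *ulmT* is OFF.
Autoinducer-2 is absent, so CilB is active.
With repressor CilB bound, *irpG* is not transcribed.
→ *irpG* is OFF.
Ornithine is present, so ZorE is active.
No repressor is bound and ZorE is active, so *lomN* is transcribed.
→ *lomN* is ON.
Xylulose is present, so PurS is inactive.
With no repressor bound, *temR* is transcribed.
So TemR is produced and active.
Turanose is present, so NolE is inactive.
Required activator NolE is absent, so *irpS* is not transcribed.
So IrpS is not produced.
With repressor TemR bound, *gixH* is not transcribed.
→ *gixH* is OFF.
Co²⁺ is absent, so TorV is active.
No repressor is bound and TorV is active, so *oxaF* is transcribed.
So OxaF is produced and active.
With repressor OxaF bound, *holR* is not transcribed.
→ *holR* is OFF.
1 of the 5 genes is transcribed.

1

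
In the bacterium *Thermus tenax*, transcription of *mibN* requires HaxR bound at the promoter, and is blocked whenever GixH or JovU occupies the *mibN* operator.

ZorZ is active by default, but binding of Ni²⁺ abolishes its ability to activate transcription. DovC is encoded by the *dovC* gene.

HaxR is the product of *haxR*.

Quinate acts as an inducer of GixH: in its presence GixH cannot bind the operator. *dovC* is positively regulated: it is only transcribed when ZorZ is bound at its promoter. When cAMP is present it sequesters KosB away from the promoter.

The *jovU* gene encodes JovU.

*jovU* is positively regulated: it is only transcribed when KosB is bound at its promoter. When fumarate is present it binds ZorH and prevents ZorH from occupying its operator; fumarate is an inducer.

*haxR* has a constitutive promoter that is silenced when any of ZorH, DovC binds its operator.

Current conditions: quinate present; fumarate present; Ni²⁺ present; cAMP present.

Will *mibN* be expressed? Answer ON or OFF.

Fumarate is present, so ZorH is inactive.
Ni²⁺ is present, so ZorZ is inactive.
Required activator ZorZ is absent, so *dovC* is not transcribed.
So DovC is not produced.
With no repressor bound, *haxR* is transcribed.
So HaxR is produced and active.
Quinate is present, so GixH is inactive.
cAMP is present, so KosB is inactive.
Required activator KosB is absent, so *jovU* is not transcribed.
So JovU is not produced.
No repressor is bound and HaxR is active, so *mibN* is transcribed.

ON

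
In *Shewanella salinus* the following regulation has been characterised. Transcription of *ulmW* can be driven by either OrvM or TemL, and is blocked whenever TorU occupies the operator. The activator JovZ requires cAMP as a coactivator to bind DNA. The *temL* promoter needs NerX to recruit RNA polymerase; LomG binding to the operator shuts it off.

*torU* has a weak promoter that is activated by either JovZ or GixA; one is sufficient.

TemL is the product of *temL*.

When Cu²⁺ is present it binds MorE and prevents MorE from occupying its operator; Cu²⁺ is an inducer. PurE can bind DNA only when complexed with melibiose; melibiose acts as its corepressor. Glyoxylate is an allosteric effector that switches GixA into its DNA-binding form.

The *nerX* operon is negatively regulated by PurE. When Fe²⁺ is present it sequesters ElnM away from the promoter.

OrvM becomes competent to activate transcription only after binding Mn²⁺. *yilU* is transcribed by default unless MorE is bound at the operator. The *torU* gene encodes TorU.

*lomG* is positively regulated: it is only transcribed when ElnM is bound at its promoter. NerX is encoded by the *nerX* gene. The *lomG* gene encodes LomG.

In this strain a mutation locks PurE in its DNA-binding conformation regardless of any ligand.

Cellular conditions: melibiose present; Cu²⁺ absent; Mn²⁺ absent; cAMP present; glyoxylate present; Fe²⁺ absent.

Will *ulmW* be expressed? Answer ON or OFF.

cAMP is present, so JovZ is active.
Glyoxylate is present, so GixA is active.
Activator JovZ is present, so *torU* is transcribed.
So TorU is produced and active.
Mn²⁺ is absent, so OrvM is inactive.
Fe²⁺ is absent, so ElnM is active.
No repressor is bound and ElnM is active, so *lomG* is transcribed.
So LomG is produced and active.
PurE is constitutively active in this strain.
With repressor PurE bound, *nerX* is not transcribed.
So NerX is not produced.
With repressor LomG bound, *temL* is not transcribed.
So TemL is not produced.
With repressor TorU bound, *ulmW* is not transcribed.

OFF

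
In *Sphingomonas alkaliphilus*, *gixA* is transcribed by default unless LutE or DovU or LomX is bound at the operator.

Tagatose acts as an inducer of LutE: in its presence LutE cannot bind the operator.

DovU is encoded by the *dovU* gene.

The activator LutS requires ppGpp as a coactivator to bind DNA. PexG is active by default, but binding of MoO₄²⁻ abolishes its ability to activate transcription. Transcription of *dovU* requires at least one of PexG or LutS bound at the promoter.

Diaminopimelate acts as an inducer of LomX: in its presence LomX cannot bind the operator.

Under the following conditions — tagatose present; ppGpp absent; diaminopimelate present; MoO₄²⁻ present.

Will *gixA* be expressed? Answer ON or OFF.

ON

Tagatose is present, so LutE is inactive.
MoO₄²⁻ is present, so PexG is inactive.
ppGpp is absent, so LutS is inactive.
No activator is available at the *dovU* promoter, so *dovU* is not transcribed.
So DovU is not produced.
Diaminopimelate is present, so LomX is inactive.
With no repressor bound, *gixA* is transcribed.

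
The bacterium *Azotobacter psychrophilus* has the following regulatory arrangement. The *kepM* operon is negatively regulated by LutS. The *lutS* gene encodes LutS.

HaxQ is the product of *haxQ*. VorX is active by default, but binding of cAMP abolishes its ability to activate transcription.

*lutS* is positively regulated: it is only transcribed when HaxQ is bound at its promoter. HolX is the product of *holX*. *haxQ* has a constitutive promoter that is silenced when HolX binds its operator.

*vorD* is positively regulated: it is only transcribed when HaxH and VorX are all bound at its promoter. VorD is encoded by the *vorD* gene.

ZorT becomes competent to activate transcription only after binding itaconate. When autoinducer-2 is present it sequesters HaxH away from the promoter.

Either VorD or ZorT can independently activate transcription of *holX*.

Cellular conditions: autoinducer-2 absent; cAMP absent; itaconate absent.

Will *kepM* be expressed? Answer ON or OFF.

ON

Autoinducer-2 is absent, so HaxH is active.
cAMP is absent, so VorX is active.
No repressor is bound and HaxH and VorX are active, so *vorD* is transcribed.
So VorD is produced and active.
Itaconate is absent, so ZorT is inactive.
Activator VorD is present, so *holX* is transcribed.
So HolX is produced and active.
With repressor HolX bound, *haxQ* is not transcribed.
So HaxQ is not produced.
Required activator HaxQ is absent, so *lutS* is not transcribed.
So LutS is not produced.
With no repressor bound, *kepM* is transcribed.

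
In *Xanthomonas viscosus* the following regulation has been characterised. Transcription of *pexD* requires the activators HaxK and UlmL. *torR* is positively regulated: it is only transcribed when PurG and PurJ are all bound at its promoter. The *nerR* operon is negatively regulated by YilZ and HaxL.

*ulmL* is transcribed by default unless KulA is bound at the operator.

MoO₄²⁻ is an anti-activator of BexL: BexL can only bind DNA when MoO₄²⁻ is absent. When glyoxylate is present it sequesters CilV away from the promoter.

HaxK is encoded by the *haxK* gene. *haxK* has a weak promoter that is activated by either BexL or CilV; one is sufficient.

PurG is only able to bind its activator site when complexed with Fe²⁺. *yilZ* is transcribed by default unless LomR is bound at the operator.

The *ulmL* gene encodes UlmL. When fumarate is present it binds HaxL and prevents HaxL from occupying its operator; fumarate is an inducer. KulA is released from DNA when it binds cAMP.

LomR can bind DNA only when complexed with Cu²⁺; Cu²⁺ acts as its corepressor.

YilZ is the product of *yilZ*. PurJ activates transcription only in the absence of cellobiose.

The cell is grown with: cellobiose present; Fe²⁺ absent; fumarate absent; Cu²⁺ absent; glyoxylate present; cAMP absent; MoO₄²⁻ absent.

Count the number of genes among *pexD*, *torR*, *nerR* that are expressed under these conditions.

MoO₄²⁻ is absent, so BexL is active.
Glyoxylate is present, so CilV is inactive.
Activator BexL is present, so *haxK* is transcribed.
So HaxK is produced and active.
cAMP is absent, so KulA is active.
With repressor KulA bound, *ulmL* is not transcribed.
So UlmL is not produced.
Required activator UlmL is absent, so *pexD* is not transcribed.
→ *pexD* is OFF.
Fe²⁺ is absent, so PurG is inactive.
Cellobiose is present, so PurJ is inactive.
Required activator PurG is absent, so *torR* is not transcribed.
→ *torR* is OFF.
Cu²⁺ is absent, so LomR is inactive.
With no repressor bound, *yilZ* is transcribed.
So YilZ is produced and active.
Fumarate is absent, so HaxL is active.
With repressor YilZ bound, *nerR* is not transcribed.
→ *nerR* is OFF.
0 of the 3 genes are transcribed.

0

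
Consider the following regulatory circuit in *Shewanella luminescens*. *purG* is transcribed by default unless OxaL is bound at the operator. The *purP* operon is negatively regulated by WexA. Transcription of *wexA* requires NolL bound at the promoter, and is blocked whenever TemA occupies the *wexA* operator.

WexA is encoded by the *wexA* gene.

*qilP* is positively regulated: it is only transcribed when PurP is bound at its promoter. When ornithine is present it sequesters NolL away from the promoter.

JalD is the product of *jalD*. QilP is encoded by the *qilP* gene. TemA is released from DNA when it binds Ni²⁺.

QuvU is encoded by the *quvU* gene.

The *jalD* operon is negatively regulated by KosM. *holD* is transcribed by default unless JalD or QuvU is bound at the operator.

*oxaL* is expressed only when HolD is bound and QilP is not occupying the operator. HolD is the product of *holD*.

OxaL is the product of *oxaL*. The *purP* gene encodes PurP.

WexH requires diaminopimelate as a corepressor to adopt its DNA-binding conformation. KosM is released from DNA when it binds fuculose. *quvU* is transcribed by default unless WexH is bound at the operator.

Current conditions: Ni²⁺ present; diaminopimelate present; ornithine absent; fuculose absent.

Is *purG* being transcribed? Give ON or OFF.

OFF

Ni²⁺ is present, so TemA is inactive.
Ornithine is absent, so NolL is active.
No repressor is bound and NolL is active, so *wexA* is transcribed.
So WexA is produced and active.
With repressor WexA bound, *purP* is not transcribed.
So PurP is not produced.
Required activator PurP is absent, so *qilP* is not transcribed.
So QilP is not produced.
Fuculose is absent, so KosM is active.
With repressor KosM bound, *jalD* is not transcribed.
So JalD is not produced.
Diaminopimelate is present, so WexH is active.
With repressor WexH bound, *quvU* is not transcribed.
So QuvU is not produced.
With no repressor bound, *holD* is transcribed.
So HolD is produced and active.
No repressor is bound and HolD is active, so *oxaL* is transcribed.
So OxaL is produced and active.
With repressor OxaL bound, *purG* is not transcribed.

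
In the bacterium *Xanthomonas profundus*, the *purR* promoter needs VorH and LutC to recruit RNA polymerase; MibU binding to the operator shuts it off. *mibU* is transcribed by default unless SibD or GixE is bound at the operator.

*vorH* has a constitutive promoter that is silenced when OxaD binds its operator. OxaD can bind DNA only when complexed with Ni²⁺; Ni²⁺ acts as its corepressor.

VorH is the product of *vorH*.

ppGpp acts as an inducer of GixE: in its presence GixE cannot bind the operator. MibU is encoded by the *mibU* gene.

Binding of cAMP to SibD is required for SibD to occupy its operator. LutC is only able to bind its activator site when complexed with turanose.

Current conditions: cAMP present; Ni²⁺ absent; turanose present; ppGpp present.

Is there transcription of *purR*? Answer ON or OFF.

ON

Ni²⁺ is absent, so OxaD is inactive.
With no repressor bound, *vorH* is transcribed.
So VorH is produced and active.
cAMP is present, so SibD is active.
ppGpp is present, so GixE is inactive.
With repressor SibD bound, *mibU* is not transcribed.
So MibU is not produced.
Turanose is present, so LutC is active.
No repressor is bound and VorH and LutC are active, so *purR* is transcribed.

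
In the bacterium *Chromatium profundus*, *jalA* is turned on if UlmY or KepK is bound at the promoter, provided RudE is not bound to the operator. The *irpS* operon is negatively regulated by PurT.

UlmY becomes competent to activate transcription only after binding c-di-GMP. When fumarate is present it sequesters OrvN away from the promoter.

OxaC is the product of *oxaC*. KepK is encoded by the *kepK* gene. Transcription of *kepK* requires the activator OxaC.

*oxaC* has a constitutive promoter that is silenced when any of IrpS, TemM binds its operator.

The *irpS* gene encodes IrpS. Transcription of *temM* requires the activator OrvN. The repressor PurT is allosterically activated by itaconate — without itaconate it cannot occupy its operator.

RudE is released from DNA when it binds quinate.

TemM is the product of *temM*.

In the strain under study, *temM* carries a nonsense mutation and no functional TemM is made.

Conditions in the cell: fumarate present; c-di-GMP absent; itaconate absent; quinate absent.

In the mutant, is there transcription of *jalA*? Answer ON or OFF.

c-di-GMP is absent, so UlmY is inactive.
Quinate is absent, so RudE is active.
Itaconate is absent, so PurT is inactive.
With no repressor bound, *irpS* is transcribed.
So IrpS is produced and active.
TemM is non-functional in this strain, so it has no effect.
With repressor IrpS bound, *oxaC* is not transcribed.
So OxaC is not produced.
Required activator OxaC is absent, so *kepK* is not transcribed.
So KepK is not produced.
With repressor RudE bound, *jalA* is not transcribed.

OFF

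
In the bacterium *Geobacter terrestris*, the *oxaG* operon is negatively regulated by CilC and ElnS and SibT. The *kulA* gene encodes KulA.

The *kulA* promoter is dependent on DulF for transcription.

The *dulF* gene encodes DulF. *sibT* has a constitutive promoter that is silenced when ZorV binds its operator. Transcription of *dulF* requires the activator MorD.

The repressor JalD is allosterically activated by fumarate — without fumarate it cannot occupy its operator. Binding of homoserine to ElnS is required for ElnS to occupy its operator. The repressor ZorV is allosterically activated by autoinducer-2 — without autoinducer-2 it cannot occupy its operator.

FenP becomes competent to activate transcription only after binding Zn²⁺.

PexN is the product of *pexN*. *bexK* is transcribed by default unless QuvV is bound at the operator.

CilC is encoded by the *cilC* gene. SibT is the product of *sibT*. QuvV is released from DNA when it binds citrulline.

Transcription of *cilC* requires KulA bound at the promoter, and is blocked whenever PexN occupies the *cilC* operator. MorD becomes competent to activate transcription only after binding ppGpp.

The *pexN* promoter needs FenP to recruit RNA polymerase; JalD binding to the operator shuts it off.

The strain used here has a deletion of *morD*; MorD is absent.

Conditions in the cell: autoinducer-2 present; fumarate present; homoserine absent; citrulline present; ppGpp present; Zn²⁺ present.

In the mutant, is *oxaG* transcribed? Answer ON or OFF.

ON

Zn²⁺ is present, so FenP is active.
Fumarate is present, so JalD is active.
With repressor JalD bound, *pexN* is not transcribed.
So PexN is not produced.
MorD is non-functional in this strain, so it has no effect.
Required activator MorD is absent, so *dulF* is not transcribed.
So DulF is not produced.
Required activator DulF is absent, so *kulA* is not transcribed.
So KulA is not produced.
Required activator KulA is absent, so *cilC* is not transcribed.
So CilC is not produced.
Homoserine is absent, so ElnS is inactive.
Autoinducer-2 is present, so ZorV is active.
With repressor ZorV bound, *sibT* is not transcribed.
So SibT is not produced.
With no repressor bound, *oxaG* is transcribed.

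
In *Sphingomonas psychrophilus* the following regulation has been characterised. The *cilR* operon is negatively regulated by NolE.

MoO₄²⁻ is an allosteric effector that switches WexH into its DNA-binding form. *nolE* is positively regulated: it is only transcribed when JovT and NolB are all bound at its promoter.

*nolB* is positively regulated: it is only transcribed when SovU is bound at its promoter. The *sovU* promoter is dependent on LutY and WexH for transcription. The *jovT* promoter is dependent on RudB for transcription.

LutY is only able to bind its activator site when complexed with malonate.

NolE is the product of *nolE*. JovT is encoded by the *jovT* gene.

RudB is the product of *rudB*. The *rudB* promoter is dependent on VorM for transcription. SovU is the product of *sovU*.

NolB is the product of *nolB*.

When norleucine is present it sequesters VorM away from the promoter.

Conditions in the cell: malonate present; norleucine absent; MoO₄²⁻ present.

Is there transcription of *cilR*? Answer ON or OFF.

Norleucine is absent, so VorM is active.
No repressor is bound and VorM is active, so *rudB* is transcribed.
So RudB is produced and active.
No repressor is bound and RudB is active, so *jovT* is transcribed.
So JovT is produced and active.
Malonate is present, so LutY is active.
MoO₄²⁻ is present, so WexH is active.
No repressor is bound and LutY and WexH are active, so *sovU* is transcribed.
So SovU is produced and active.
No repressor is bound and SovU is active, so *nolB* is transcribed.
So NolB is produced and active.
No repressor is bound and JovT and NolB are active, so *nolE* is transcribed.
So NolE is produced and active.
With repressor NolE bound, *cilR* is not transcribed.

OFF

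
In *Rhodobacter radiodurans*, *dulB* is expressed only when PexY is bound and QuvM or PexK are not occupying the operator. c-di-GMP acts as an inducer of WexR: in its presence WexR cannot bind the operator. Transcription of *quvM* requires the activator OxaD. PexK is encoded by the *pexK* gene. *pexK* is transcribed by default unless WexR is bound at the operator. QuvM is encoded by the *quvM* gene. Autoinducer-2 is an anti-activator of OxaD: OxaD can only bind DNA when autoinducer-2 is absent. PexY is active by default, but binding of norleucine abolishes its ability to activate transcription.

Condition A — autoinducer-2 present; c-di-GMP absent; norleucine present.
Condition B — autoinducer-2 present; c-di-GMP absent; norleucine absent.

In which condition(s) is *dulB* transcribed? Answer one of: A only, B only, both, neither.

B only

Condition A:
Autoinducer-2 is present, so OxaD is inactive.
Required activator OxaD is absent, so *quvM* is not transcribed.
So QuvM is not produced.
c-di-GMP is absent, so WexR is active.
With repressor WexR bound, *pexK* is not transcribed.
So PexK is not produced.
Norleucine is present, so PexY is inactive.
Required activator PexY is absent, so *dulB* is not transcribed.
→ *dulB* is OFF in A.
Condition B:
Autoinducer-2 is present, so OxaD is inactive.
Required activator OxaD is absent, so *quvM* is not transcribed.
So QuvM is not produced.
c-di-GMP is absent, so WexR is active.
With repressor WexR bound, *pexK* is not transcribed.
So PexK is not produced.
Norleucine is absent, so PexY is active.
No repressor is bound and PexY is active, so *dulB* is transcribed.
→ *dulB* is ON in B.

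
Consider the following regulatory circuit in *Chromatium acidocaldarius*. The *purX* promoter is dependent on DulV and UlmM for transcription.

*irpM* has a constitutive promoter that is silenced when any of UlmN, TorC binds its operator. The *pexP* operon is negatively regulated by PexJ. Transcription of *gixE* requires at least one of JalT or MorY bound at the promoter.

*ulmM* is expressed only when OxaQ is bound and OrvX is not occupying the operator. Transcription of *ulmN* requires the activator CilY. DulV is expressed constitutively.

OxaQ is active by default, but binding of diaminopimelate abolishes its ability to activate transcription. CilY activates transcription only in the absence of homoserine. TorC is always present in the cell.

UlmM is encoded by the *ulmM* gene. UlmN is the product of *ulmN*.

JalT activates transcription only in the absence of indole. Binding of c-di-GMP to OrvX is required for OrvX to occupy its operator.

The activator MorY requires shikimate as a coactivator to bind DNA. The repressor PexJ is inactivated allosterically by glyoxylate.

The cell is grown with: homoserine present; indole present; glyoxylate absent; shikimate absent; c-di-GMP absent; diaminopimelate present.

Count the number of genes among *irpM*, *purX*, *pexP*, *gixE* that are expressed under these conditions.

Homoserine is present, so CilY is inactive.
Required activator CilY is absent, so *ulmN* is not transcribed.
So UlmN is not produced.
TorC is produced constitutively and is active.
With repressor TorC bound, *irpM* is not transcribed.
→ *irpM* is OFF.
DulV is produced constitutively and is active.
c-di-GMP is absent, so OrvX is inactive.
Diaminopimelate is present, so OxaQ is inactive.
Required activator OxaQ is absent, so *ulmM* is not transcribed.
So UlmM is not produced.
Required activator UlmM is absent, so *purX* is not transcribed.
→ *purX* is OFF.
Glyoxylate is absent, so PexJ is active.
With repressor PexJ bound, *pexP* is not transcribed.
→ *pexP* is OFF.
Indole is present, so JalT is inactive.
Shikimate is absent, so MorY is inactive.
No activator is available at the *gixE* promoter, so *gixE* is not transcribed.
→ *gixE* is OFF.
0 of the 4 genes are transcribed.

0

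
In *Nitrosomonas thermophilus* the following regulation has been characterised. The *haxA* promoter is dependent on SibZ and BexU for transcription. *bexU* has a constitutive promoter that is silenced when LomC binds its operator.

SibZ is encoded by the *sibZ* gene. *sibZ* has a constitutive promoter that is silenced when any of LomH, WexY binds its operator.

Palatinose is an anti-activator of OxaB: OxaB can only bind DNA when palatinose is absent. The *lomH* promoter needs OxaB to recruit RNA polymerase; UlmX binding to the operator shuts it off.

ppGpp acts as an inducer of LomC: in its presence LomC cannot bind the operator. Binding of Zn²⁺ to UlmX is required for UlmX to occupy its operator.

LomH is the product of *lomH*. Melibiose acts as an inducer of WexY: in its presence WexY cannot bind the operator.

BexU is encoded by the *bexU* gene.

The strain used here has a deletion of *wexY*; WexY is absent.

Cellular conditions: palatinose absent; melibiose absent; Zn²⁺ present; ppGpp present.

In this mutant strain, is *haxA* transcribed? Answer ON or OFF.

ON

Zn²⁺ is present, so UlmX is active.
Palatinose is absent, so OxaB is active.
With repressor UlmX bound, *lomH* is not transcribed.
So LomH is not produced.
WexY is non-functional in this strain, so it has no effect.
With no repressor bound, *sibZ* is transcribed.
So SibZ is produced and active.
ppGpp is present, so LomC is inactive.
With no repressor bound, *bexU* is transcribed.
So BexU is produced and active.
No repressor is bound and SibZ and BexU are active, so *haxA* is transcribed.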